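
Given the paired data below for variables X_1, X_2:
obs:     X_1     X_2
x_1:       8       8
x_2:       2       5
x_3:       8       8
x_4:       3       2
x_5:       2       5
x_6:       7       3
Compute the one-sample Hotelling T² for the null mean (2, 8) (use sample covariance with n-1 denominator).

Step 1 — sample mean vector:
  mean(X_1) = (8 + 2 + 8 + 3 + 2 + 7) / 6 = 30/6 = 5
  mean(X_2) = (8 + 5 + 8 + 2 + 5 + 3) / 6 = 31/6 = 5.1667
  x̄ = (5, 5.1667),  deviation x̄ - mu_0 = (5, 5.1667) - (2, 8) = (3, -2.8333).

Step 2 — sample covariance matrix, S[i,j] = (1/(n-1)) · Σ_k (x_{k,i} - mean_i) · (x_{k,j} - mean_j), divisor n-1 = 5:
  S[X_1,X_1] = ((3)·(3) + (-3)·(-3) + (3)·(3) + (-2)·(-2) + (-3)·(-3) + (2)·(2)) / 5 = 44/5 = 8.8
  S[X_1,X_2] = ((3)·(2.8333) + (-3)·(-0.1667) + (3)·(2.8333) + (-2)·(-3.1667) + (-3)·(-0.1667) + (2)·(-2.1667)) / 5 = 20/5 = 4
  S[X_2,X_2] = ((2.8333)·(2.8333) + (-0.1667)·(-0.1667) + (2.8333)·(2.8333) + (-3.1667)·(-3.1667) + (-0.1667)·(-0.1667) + (-2.1667)·(-2.1667)) / 5 = 30.8333/5 = 6.1667
  S = [[8.8, 4],
 [4, 6.1667]].

Step 3 — invert S. det(S) = 8.8·6.1667 - (4)² = 38.2667.
  S^{-1} = (1/det) · [[d, -b], [-b, a]] = [[0.1611, -0.1045],
 [-0.1045, 0.23]].

Step 4 — quadratic form (x̄ - mu_0)^T · S^{-1} · (x̄ - mu_0):
  S^{-1} · (x̄ - mu_0) = (0.7796, -0.9652),
  (x̄ - mu_0)^T · [...] = (3)·(0.7796) + (-2.8333)·(-0.9652) = 5.0735.

Step 5 — scale by n: T² = 6 · 5.0735 = 30.4408.

T² ≈ 30.4408


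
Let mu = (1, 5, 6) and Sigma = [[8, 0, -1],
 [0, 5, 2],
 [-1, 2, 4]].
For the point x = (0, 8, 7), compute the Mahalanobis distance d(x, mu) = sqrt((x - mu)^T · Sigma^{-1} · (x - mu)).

Step 1 — centre the observation: (x - mu) = (-1, 3, 1).

Step 2 — invert Sigma (cofactor / det for 3×3, or solve directly):
  Sigma^{-1} = [[0.1301, -0.0163, 0.0407],
 [-0.0163, 0.252, -0.1301],
 [0.0407, -0.1301, 0.3252]].

Step 3 — form the quadratic (x - mu)^T · Sigma^{-1} · (x - mu):
  Sigma^{-1} · (x - mu) = (-0.1382, 0.6423, -0.1057).
  (x - mu)^T · [Sigma^{-1} · (x - mu)] = (-1)·(-0.1382) + (3)·(0.6423) + (1)·(-0.1057) = 1.9593.

Step 4 — take square root: d = √(1.9593) ≈ 1.3998.

d(x, mu) = √(1.9593) ≈ 1.3998


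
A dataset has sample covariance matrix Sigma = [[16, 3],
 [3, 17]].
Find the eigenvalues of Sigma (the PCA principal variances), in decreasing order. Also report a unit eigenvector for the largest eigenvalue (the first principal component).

Step 1 — characteristic polynomial of 2×2 Sigma:
  det(Sigma - λI) = λ² - trace · λ + det = 0.
  trace = 16 + 17 = 33, det = 16·17 - (3)² = 263.
Step 2 — discriminant:
  Δ = trace² - 4·det = 1089 - 1052 = 37.
Step 3 — eigenvalues:
  λ = (trace ± √Δ)/2 = (33 ± 6.0828)/2,
  λ_1 = 19.5414,  λ_2 = 13.4586.

Step 4 — unit eigenvector for λ_1: solve (Sigma - λ_1 I)v = 0. First row:
  (16 - 19.5414)·v_x + (3)·v_y = 0, i.e. (-3.5414)·v_x + (3)·v_y = 0,
  so v ∝ (b, λ_1 - a) = (3, 3.5414) = u.
  ||u|| = √((3)² + (3.5414)²) = √(21.5414) ≈ 4.6413,
  v_1 = u/||u|| ≈ (0.6464, 0.763) (||v_1|| = 1).

λ_1 = 19.5414,  λ_2 = 13.4586;  v_1 ≈ (0.6464, 0.763)


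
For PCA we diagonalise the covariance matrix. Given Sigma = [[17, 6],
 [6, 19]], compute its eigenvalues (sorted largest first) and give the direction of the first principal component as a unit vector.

Step 1 — characteristic polynomial of 2×2 Sigma:
  det(Sigma - λI) = λ² - trace · λ + det = 0.
  trace = 17 + 19 = 36, det = 17·19 - (6)² = 287.
Step 2 — discriminant:
  Δ = trace² - 4·det = 1296 - 1148 = 148.
Step 3 — eigenvalues:
  λ = (trace ± √Δ)/2 = (36 ± 12.1655)/2,
  λ_1 = 24.0828,  λ_2 = 11.9172.

Step 4 — unit eigenvector for λ_1: solve (Sigma - λ_1 I)v = 0. First row:
  (17 - 24.0828)·v_x + (6)·v_y = 0, i.e. (-7.0828)·v_x + (6)·v_y = 0,
  so v ∝ (b, λ_1 - a) = (6, 7.0828) = u.
  ||u|| = √((6)² + (7.0828)²) = √(86.1655) ≈ 9.2825,
  v_1 = u/||u|| ≈ (0.6464, 0.763) (||v_1|| = 1).

λ_1 = 24.0828,  λ_2 = 11.9172;  v_1 ≈ (0.6464, 0.763)


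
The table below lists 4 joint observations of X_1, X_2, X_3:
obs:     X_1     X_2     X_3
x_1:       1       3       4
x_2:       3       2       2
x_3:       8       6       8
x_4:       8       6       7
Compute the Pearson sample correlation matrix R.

Step 1 — column means:
  mean(X_1) = (1 + 3 + 8 + 8) / 4 = 20/4 = 5
  mean(X_2) = (3 + 2 + 6 + 6) / 4 = 17/4 = 4.25
  mean(X_3) = (4 + 2 + 8 + 7) / 4 = 21/4 = 5.25

Step 2 — sample variances and covariances s[i,j] = (1/(n-1)) · Σ_k (x_{k,i} - mean_i) · (x_{k,j} - mean_j), with n-1 = 3:
  s[X_1,X_1] = ((-4)·(-4) + (-2)·(-2) + (3)·(3) + (3)·(3)) / 3 = 38/3 = 12.6667
  s[X_1,X_2] = ((-4)·(-1.25) + (-2)·(-2.25) + (3)·(1.75) + (3)·(1.75)) / 3 = 20/3 = 6.6667
  s[X_1,X_3] = ((-4)·(-1.25) + (-2)·(-3.25) + (3)·(2.75) + (3)·(1.75)) / 3 = 25/3 = 8.3333
  s[X_2,X_2] = ((-1.25)·(-1.25) + (-2.25)·(-2.25) + (1.75)·(1.75) + (1.75)·(1.75)) / 3 = 12.75/3 = 4.25
  s[X_2,X_3] = ((-1.25)·(-1.25) + (-2.25)·(-3.25) + (1.75)·(2.75) + (1.75)·(1.75)) / 3 = 16.75/3 = 5.5833
  s[X_3,X_3] = ((-1.25)·(-1.25) + (-3.25)·(-3.25) + (2.75)·(2.75) + (1.75)·(1.75)) / 3 = 22.75/3 = 7.5833
  Sample standard deviations s_i = √(s[i,i]):
  s(X_1) = √(12.6667) = 3.559
  s(X_2) = √(4.25) = 2.0616
  s(X_3) = √(7.5833) = 2.7538

Step 3 — r_{ij} = s_{ij} / (s_i · s_j):
  r[X_1,X_1] = 1 (diagonal).
  r[X_1,X_2] = 6.6667 / (3.559 · 2.0616) = 6.6667 / 7.3371 = 0.9086
  r[X_1,X_3] = 8.3333 / (3.559 · 2.7538) = 8.3333 / 9.8008 = 0.8503
  r[X_2,X_2] = 1 (diagonal).
  r[X_2,X_3] = 5.5833 / (2.0616 · 2.7538) = 5.5833 / 5.6771 = 0.9835
  r[X_3,X_3] = 1 (diagonal).

R is symmetric with unit diagonal. Assembling:

R = [[1, 0.9086, 0.8503],
 [0.9086, 1, 0.9835],
 [0.8503, 0.9835, 1]]


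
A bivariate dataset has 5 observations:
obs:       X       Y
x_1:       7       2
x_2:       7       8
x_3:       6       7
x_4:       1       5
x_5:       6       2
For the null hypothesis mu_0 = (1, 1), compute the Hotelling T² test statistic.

Step 1 — sample mean vector:
  mean(X) = (7 + 7 + 6 + 1 + 6) / 5 = 27/5 = 5.4
  mean(Y) = (2 + 8 + 7 + 5 + 2) / 5 = 24/5 = 4.8
  x̄ = (5.4, 4.8),  deviation x̄ - mu_0 = (5.4, 4.8) - (1, 1) = (4.4, 3.8).

Step 2 — sample covariance matrix, S[i,j] = (1/(n-1)) · Σ_k (x_{k,i} - mean_i) · (x_{k,j} - mean_j), divisor n-1 = 4:
  S[X,X] = ((1.6)·(1.6) + (1.6)·(1.6) + (0.6)·(0.6) + (-4.4)·(-4.4) + (0.6)·(0.6)) / 4 = 25.2/4 = 6.3
  S[X,Y] = ((1.6)·(-2.8) + (1.6)·(3.2) + (0.6)·(2.2) + (-4.4)·(0.2) + (0.6)·(-2.8)) / 4 = -0.6/4 = -0.15
  S[Y,Y] = ((-2.8)·(-2.8) + (3.2)·(3.2) + (2.2)·(2.2) + (0.2)·(0.2) + (-2.8)·(-2.8)) / 4 = 30.8/4 = 7.7
  S = [[6.3, -0.15],
 [-0.15, 7.7]].

Step 3 — invert S. det(S) = 6.3·7.7 - (-0.15)² = 48.4875.
  S^{-1} = (1/det) · [[d, -b], [-b, a]] = [[0.1588, 0.0031],
 [0.0031, 0.1299]].

Step 4 — quadratic form (x̄ - mu_0)^T · S^{-1} · (x̄ - mu_0):
  S^{-1} · (x̄ - mu_0) = (0.7105, 0.5073),
  (x̄ - mu_0)^T · [...] = (4.4)·(0.7105) + (3.8)·(0.5073) = 5.0541.

Step 5 — scale by n: T² = 5 · 5.0541 = 25.2704.

T² ≈ 25.2704


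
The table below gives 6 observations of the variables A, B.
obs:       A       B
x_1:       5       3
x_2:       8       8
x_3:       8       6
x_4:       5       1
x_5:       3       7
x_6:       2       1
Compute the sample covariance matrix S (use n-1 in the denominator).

Step 1 — column means:
  mean(A) = (5 + 8 + 8 + 5 + 3 + 2) / 6 = 31/6 = 5.1667
  mean(B) = (3 + 8 + 6 + 1 + 7 + 1) / 6 = 26/6 = 4.3333

Step 2 — sample covariance S[i,j] = (1/(n-1)) · Σ_k (x_{k,i} - mean_i) · (x_{k,j} - mean_j), with n-1 = 5.
  S[A,A] = ((-0.1667)·(-0.1667) + (2.8333)·(2.8333) + (2.8333)·(2.8333) + (-0.1667)·(-0.1667) + (-2.1667)·(-2.1667) + (-3.1667)·(-3.1667)) / 5 = 30.8333/5 = 6.1667
  S[A,B] = ((-0.1667)·(-1.3333) + (2.8333)·(3.6667) + (2.8333)·(1.6667) + (-0.1667)·(-3.3333) + (-2.1667)·(2.6667) + (-3.1667)·(-3.3333)) / 5 = 20.6667/5 = 4.1333
  S[B,B] = ((-1.3333)·(-1.3333) + (3.6667)·(3.6667) + (1.6667)·(1.6667) + (-3.3333)·(-3.3333) + (2.6667)·(2.6667) + (-3.3333)·(-3.3333)) / 5 = 47.3333/5 = 9.4667

S is symmetric (S[j,i] = S[i,j]). Assembling:

S = [[6.1667, 4.1333],
 [4.1333, 9.4667]]


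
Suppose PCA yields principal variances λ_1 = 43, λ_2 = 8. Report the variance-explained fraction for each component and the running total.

Step 1 — total variance = trace(Sigma) = Σ λ_i = 43 + 8 = 51.

Step 2 — fraction explained by component i = λ_i / Σ λ:
  PC1: 43/51 = 0.8431
  PC2: 8/51 = 0.1569

Step 3 — cumulative fraction after k components = (λ_1 + ... + λ_k) / Σ λ:
  k = 1: 43/51 = 0.8431
  k = 2: (43 + 8)/51 = 51/51 = 1

Summary (fraction, with percent):

explained: PC1 0.8431 (84.31%), PC2 0.1569 (15.69%);  cumulative: 0.8431, 1


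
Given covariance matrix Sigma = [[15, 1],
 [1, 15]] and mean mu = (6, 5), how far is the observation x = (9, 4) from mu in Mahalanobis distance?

Step 1 — centre the observation: (x - mu) = (3, -1).

Step 2 — invert Sigma. det(Sigma) = 15·15 - (1)² = 224.
  Sigma^{-1} = (1/det) · [[d, -b], [-b, a]] = [[0.067, -0.0045],
 [-0.0045, 0.067]].

Step 3 — form the quadratic (x - mu)^T · Sigma^{-1} · (x - mu):
  Sigma^{-1} · (x - mu) = (0.2054, -0.0804).
  (x - mu)^T · [Sigma^{-1} · (x - mu)] = (3)·(0.2054) + (-1)·(-0.0804) = 0.6964.

Step 4 — take square root: d = √(0.6964) ≈ 0.8345.

d(x, mu) = √(0.6964) ≈ 0.8345


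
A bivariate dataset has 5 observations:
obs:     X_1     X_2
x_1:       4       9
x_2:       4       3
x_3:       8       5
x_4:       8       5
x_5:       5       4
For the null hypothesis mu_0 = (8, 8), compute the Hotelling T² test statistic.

Step 1 — sample mean vector:
  mean(X_1) = (4 + 4 + 8 + 8 + 5) / 5 = 29/5 = 5.8
  mean(X_2) = (9 + 3 + 5 + 5 + 4) / 5 = 26/5 = 5.2
  x̄ = (5.8, 5.2),  deviation x̄ - mu_0 = (5.8, 5.2) - (8, 8) = (-2.2, -2.8).

Step 2 — sample covariance matrix, S[i,j] = (1/(n-1)) · Σ_k (x_{k,i} - mean_i) · (x_{k,j} - mean_j), divisor n-1 = 4:
  S[X_1,X_1] = ((-1.8)·(-1.8) + (-1.8)·(-1.8) + (2.2)·(2.2) + (2.2)·(2.2) + (-0.8)·(-0.8)) / 4 = 16.8/4 = 4.2
  S[X_1,X_2] = ((-1.8)·(3.8) + (-1.8)·(-2.2) + (2.2)·(-0.2) + (2.2)·(-0.2) + (-0.8)·(-1.2)) / 4 = -2.8/4 = -0.7
  S[X_2,X_2] = ((3.8)·(3.8) + (-2.2)·(-2.2) + (-0.2)·(-0.2) + (-0.2)·(-0.2) + (-1.2)·(-1.2)) / 4 = 20.8/4 = 5.2
  S = [[4.2, -0.7],
 [-0.7, 5.2]].

Step 3 — invert S. det(S) = 4.2·5.2 - (-0.7)² = 21.35.
  S^{-1} = (1/det) · [[d, -b], [-b, a]] = [[0.2436, 0.0328],
 [0.0328, 0.1967]].

Step 4 — quadratic form (x̄ - mu_0)^T · S^{-1} · (x̄ - mu_0):
  S^{-1} · (x̄ - mu_0) = (-0.6276, -0.623),
  (x̄ - mu_0)^T · [...] = (-2.2)·(-0.6276) + (-2.8)·(-0.623) = 3.1251.

Step 5 — scale by n: T² = 5 · 3.1251 = 15.6253.

T² ≈ 15.6253


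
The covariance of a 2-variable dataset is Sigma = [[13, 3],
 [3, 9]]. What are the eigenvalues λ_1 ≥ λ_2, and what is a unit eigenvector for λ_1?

Step 1 — characteristic polynomial of 2×2 Sigma:
  det(Sigma - λI) = λ² - trace · λ + det = 0.
  trace = 13 + 9 = 22, det = 13·9 - (3)² = 108.
Step 2 — discriminant:
  Δ = trace² - 4·det = 484 - 432 = 52.
Step 3 — eigenvalues:
  λ = (trace ± √Δ)/2 = (22 ± 7.2111)/2,
  λ_1 = 14.6056,  λ_2 = 7.3944.

Step 4 — unit eigenvector for λ_1: solve (Sigma - λ_1 I)v = 0. First row:
  (13 - 14.6056)·v_x + (3)·v_y = 0, i.e. (-1.6056)·v_x + (3)·v_y = 0,
  so v ∝ (b, λ_1 - a) = (3, 1.6056) = u.
  ||u|| = √((3)² + (1.6056)²) = √(11.5778) ≈ 3.4026,
  v_1 = u/||u|| ≈ (0.8817, 0.4719) (||v_1|| = 1).

λ_1 = 14.6056,  λ_2 = 7.3944;  v_1 ≈ (0.8817, 0.4719)


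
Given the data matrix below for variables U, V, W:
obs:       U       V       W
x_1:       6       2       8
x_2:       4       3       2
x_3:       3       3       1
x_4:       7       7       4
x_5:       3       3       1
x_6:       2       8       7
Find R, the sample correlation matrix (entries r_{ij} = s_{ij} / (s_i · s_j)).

Step 1 — column means:
  mean(U) = (6 + 4 + 3 + 7 + 3 + 2) / 6 = 25/6 = 4.1667
  mean(V) = (2 + 3 + 3 + 7 + 3 + 8) / 6 = 26/6 = 4.3333
  mean(W) = (8 + 2 + 1 + 4 + 1 + 7) / 6 = 23/6 = 3.8333

Step 2 — sample variances and covariances s[i,j] = (1/(n-1)) · Σ_k (x_{k,i} - mean_i) · (x_{k,j} - mean_j), with n-1 = 5:
  s[U,U] = ((1.8333)·(1.8333) + (-0.1667)·(-0.1667) + (-1.1667)·(-1.1667) + (2.8333)·(2.8333) + (-1.1667)·(-1.1667) + (-2.1667)·(-2.1667)) / 5 = 18.8333/5 = 3.7667
  s[U,V] = ((1.8333)·(-2.3333) + (-0.1667)·(-1.3333) + (-1.1667)·(-1.3333) + (2.8333)·(2.6667) + (-1.1667)·(-1.3333) + (-2.1667)·(3.6667)) / 5 = -1.3333/5 = -0.2667
  s[U,W] = ((1.8333)·(4.1667) + (-0.1667)·(-1.8333) + (-1.1667)·(-2.8333) + (2.8333)·(0.1667) + (-1.1667)·(-2.8333) + (-2.1667)·(3.1667)) / 5 = 8.1667/5 = 1.6333
  s[V,V] = ((-2.3333)·(-2.3333) + (-1.3333)·(-1.3333) + (-1.3333)·(-1.3333) + (2.6667)·(2.6667) + (-1.3333)·(-1.3333) + (3.6667)·(3.6667)) / 5 = 31.3333/5 = 6.2667
  s[V,W] = ((-2.3333)·(4.1667) + (-1.3333)·(-1.8333) + (-1.3333)·(-2.8333) + (2.6667)·(0.1667) + (-1.3333)·(-2.8333) + (3.6667)·(3.1667)) / 5 = 12.3333/5 = 2.4667
  s[W,W] = ((4.1667)·(4.1667) + (-1.8333)·(-1.8333) + (-2.8333)·(-2.8333) + (0.1667)·(0.1667) + (-2.8333)·(-2.8333) + (3.1667)·(3.1667)) / 5 = 46.8333/5 = 9.3667
  Sample standard deviations s_i = √(s[i,i]):
  s(U) = √(3.7667) = 1.9408
  s(V) = √(6.2667) = 2.5033
  s(W) = √(9.3667) = 3.0605

Step 3 — r_{ij} = s_{ij} / (s_i · s_j):
  r[U,U] = 1 (diagonal).
  r[U,V] = -0.2667 / (1.9408 · 2.5033) = -0.2667 / 4.8584 = -0.0549
  r[U,W] = 1.6333 / (1.9408 · 3.0605) = 1.6333 / 5.9398 = 0.275
  r[V,V] = 1 (diagonal).
  r[V,W] = 2.4667 / (2.5033 · 3.0605) = 2.4667 / 7.6614 = 0.322
  r[W,W] = 1 (diagonal).

R is symmetric with unit diagonal. Assembling:

R = [[1, -0.0549, 0.275],
 [-0.0549, 1, 0.322],
 [0.275, 0.322, 1]]


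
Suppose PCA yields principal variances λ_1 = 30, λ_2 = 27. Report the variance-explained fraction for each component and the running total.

Step 1 — total variance = trace(Sigma) = Σ λ_i = 30 + 27 = 57.

Step 2 — fraction explained by component i = λ_i / Σ λ:
  PC1: 30/57 = 0.5263
  PC2: 27/57 = 0.4737

Step 3 — cumulative fraction after k components = (λ_1 + ... + λ_k) / Σ λ:
  k = 1: 30/57 = 0.5263
  k = 2: (30 + 27)/57 = 57/57 = 1

Summary (fraction, with percent):

explained: PC1 0.5263 (52.63%), PC2 0.4737 (47.37%);  cumulative: 0.5263, 1


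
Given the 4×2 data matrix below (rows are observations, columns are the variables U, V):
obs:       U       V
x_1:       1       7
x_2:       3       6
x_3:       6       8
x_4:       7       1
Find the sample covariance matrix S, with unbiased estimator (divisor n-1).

Step 1 — column means:
  mean(U) = (1 + 3 + 6 + 7) / 4 = 17/4 = 4.25
  mean(V) = (7 + 6 + 8 + 1) / 4 = 22/4 = 5.5

Step 2 — sample covariance S[i,j] = (1/(n-1)) · Σ_k (x_{k,i} - mean_i) · (x_{k,j} - mean_j), with n-1 = 3.
  S[U,U] = ((-3.25)·(-3.25) + (-1.25)·(-1.25) + (1.75)·(1.75) + (2.75)·(2.75)) / 3 = 22.75/3 = 7.5833
  S[U,V] = ((-3.25)·(1.5) + (-1.25)·(0.5) + (1.75)·(2.5) + (2.75)·(-4.5)) / 3 = -13.5/3 = -4.5
  S[V,V] = ((1.5)·(1.5) + (0.5)·(0.5) + (2.5)·(2.5) + (-4.5)·(-4.5)) / 3 = 29/3 = 9.6667

S is symmetric (S[j,i] = S[i,j]). Assembling:

S = [[7.5833, -4.5],
 [-4.5, 9.6667]]


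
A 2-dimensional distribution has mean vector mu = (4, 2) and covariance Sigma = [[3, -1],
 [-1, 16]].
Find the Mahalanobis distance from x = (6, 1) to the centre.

Step 1 — centre the observation: (x - mu) = (2, -1).

Step 2 — invert Sigma. det(Sigma) = 3·16 - (-1)² = 47.
  Sigma^{-1} = (1/det) · [[d, -b], [-b, a]] = [[0.3404, 0.0213],
 [0.0213, 0.0638]].

Step 3 — form the quadratic (x - mu)^T · Sigma^{-1} · (x - mu):
  Sigma^{-1} · (x - mu) = (0.6596, -0.0213).
  (x - mu)^T · [Sigma^{-1} · (x - mu)] = (2)·(0.6596) + (-1)·(-0.0213) = 1.3404.

Step 4 — take square root: d = √(1.3404) ≈ 1.1578.

d(x, mu) = √(1.3404) ≈ 1.1578


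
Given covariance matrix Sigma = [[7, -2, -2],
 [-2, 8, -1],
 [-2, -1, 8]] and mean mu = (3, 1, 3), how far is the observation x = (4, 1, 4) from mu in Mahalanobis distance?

Step 1 — centre the observation: (x - mu) = (1, 0, 1).

Step 2 — invert Sigma (cofactor / det for 3×3, or solve directly):
  Sigma^{-1} = [[0.1707, 0.0488, 0.0488],
 [0.0488, 0.1409, 0.0298],
 [0.0488, 0.0298, 0.1409]].

Step 3 — form the quadratic (x - mu)^T · Sigma^{-1} · (x - mu):
  Sigma^{-1} · (x - mu) = (0.2195, 0.0786, 0.1897).
  (x - mu)^T · [Sigma^{-1} · (x - mu)] = (1)·(0.2195) + (0)·(0.0786) + (1)·(0.1897) = 0.4092.

Step 4 — take square root: d = √(0.4092) ≈ 0.6397.

d(x, mu) = √(0.4092) ≈ 0.6397


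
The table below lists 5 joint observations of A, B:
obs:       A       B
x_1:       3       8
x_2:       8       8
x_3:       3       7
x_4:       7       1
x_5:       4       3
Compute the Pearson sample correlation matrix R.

Step 1 — column means:
  mean(A) = (3 + 8 + 3 + 7 + 4) / 5 = 25/5 = 5
  mean(B) = (8 + 8 + 7 + 1 + 3) / 5 = 27/5 = 5.4

Step 2 — sample variances and covariances s[i,j] = (1/(n-1)) · Σ_k (x_{k,i} - mean_i) · (x_{k,j} - mean_j), with n-1 = 4:
  s[A,A] = ((-2)·(-2) + (3)·(3) + (-2)·(-2) + (2)·(2) + (-1)·(-1)) / 4 = 22/4 = 5.5
  s[A,B] = ((-2)·(2.6) + (3)·(2.6) + (-2)·(1.6) + (2)·(-4.4) + (-1)·(-2.4)) / 4 = -7/4 = -1.75
  s[B,B] = ((2.6)·(2.6) + (2.6)·(2.6) + (1.6)·(1.6) + (-4.4)·(-4.4) + (-2.4)·(-2.4)) / 4 = 41.2/4 = 10.3
  Sample standard deviations s_i = √(s[i,i]):
  s(A) = √(5.5) = 2.3452
  s(B) = √(10.3) = 3.2094

Step 3 — r_{ij} = s_{ij} / (s_i · s_j):
  r[A,A] = 1 (diagonal).
  r[A,B] = -1.75 / (2.3452 · 3.2094) = -1.75 / 7.5266 = -0.2325
  r[B,B] = 1 (diagonal).

R is symmetric with unit diagonal. Assembling:

R = [[1, -0.2325],
 [-0.2325, 1]]


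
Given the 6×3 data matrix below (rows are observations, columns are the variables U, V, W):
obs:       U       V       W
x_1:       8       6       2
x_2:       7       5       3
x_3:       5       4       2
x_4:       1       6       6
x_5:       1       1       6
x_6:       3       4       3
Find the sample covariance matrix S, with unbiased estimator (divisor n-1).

Step 1 — column means:
  mean(U) = (8 + 7 + 5 + 1 + 1 + 3) / 6 = 25/6 = 4.1667
  mean(V) = (6 + 5 + 4 + 6 + 1 + 4) / 6 = 26/6 = 4.3333
  mean(W) = (2 + 3 + 2 + 6 + 6 + 3) / 6 = 22/6 = 3.6667

Step 2 — sample covariance S[i,j] = (1/(n-1)) · Σ_k (x_{k,i} - mean_i) · (x_{k,j} - mean_j), with n-1 = 5.
  S[U,U] = ((3.8333)·(3.8333) + (2.8333)·(2.8333) + (0.8333)·(0.8333) + (-3.1667)·(-3.1667) + (-3.1667)·(-3.1667) + (-1.1667)·(-1.1667)) / 5 = 44.8333/5 = 8.9667
  S[U,V] = ((3.8333)·(1.6667) + (2.8333)·(0.6667) + (0.8333)·(-0.3333) + (-3.1667)·(1.6667) + (-3.1667)·(-3.3333) + (-1.1667)·(-0.3333)) / 5 = 13.6667/5 = 2.7333
  S[U,W] = ((3.8333)·(-1.6667) + (2.8333)·(-0.6667) + (0.8333)·(-1.6667) + (-3.1667)·(2.3333) + (-3.1667)·(2.3333) + (-1.1667)·(-0.6667)) / 5 = -23.6667/5 = -4.7333
  S[V,V] = ((1.6667)·(1.6667) + (0.6667)·(0.6667) + (-0.3333)·(-0.3333) + (1.6667)·(1.6667) + (-3.3333)·(-3.3333) + (-0.3333)·(-0.3333)) / 5 = 17.3333/5 = 3.4667
  S[V,W] = ((1.6667)·(-1.6667) + (0.6667)·(-0.6667) + (-0.3333)·(-1.6667) + (1.6667)·(2.3333) + (-3.3333)·(2.3333) + (-0.3333)·(-0.6667)) / 5 = -6.3333/5 = -1.2667
  S[W,W] = ((-1.6667)·(-1.6667) + (-0.6667)·(-0.6667) + (-1.6667)·(-1.6667) + (2.3333)·(2.3333) + (2.3333)·(2.3333) + (-0.6667)·(-0.6667)) / 5 = 17.3333/5 = 3.4667

S is symmetric (S[j,i] = S[i,j]). Assembling:

S = [[8.9667, 2.7333, -4.7333],
 [2.7333, 3.4667, -1.2667],
 [-4.7333, -1.2667, 3.4667]]


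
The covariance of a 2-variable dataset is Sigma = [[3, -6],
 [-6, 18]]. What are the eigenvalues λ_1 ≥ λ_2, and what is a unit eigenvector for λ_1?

Step 1 — characteristic polynomial of 2×2 Sigma:
  det(Sigma - λI) = λ² - trace · λ + det = 0.
  trace = 3 + 18 = 21, det = 3·18 - (-6)² = 18.
Step 2 — discriminant:
  Δ = trace² - 4·det = 441 - 72 = 369.
Step 3 — eigenvalues:
  λ = (trace ± √Δ)/2 = (21 ± 19.2094)/2,
  λ_1 = 20.1047,  λ_2 = 0.8953.

Step 4 — unit eigenvector for λ_1: solve (Sigma - λ_1 I)v = 0. First row:
  (3 - 20.1047)·v_x + (-6)·v_y = 0, i.e. (-17.1047)·v_x + (-6)·v_y = 0,
  so v ∝ (b, λ_1 - a) = (-6, 17.1047); multiply by -1 so the first entry is positive: u = (6, -17.1047).
  ||u|| = √((6)² + (-17.1047)²) = √(328.5703) ≈ 18.1265,
  v_1 = u/||u|| ≈ (0.331, -0.9436) (||v_1|| = 1).

λ_1 = 20.1047,  λ_2 = 0.8953;  v_1 ≈ (0.331, -0.9436)


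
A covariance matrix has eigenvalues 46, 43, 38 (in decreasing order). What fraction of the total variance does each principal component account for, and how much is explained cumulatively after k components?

Step 1 — total variance = trace(Sigma) = Σ λ_i = 46 + 43 + 38 = 127.

Step 2 — fraction explained by component i = λ_i / Σ λ:
  PC1: 46/127 = 0.3622
  PC2: 43/127 = 0.3386
  PC3: 38/127 = 0.2992

Step 3 — cumulative fraction after k components = (λ_1 + ... + λ_k) / Σ λ:
  k = 1: 46/127 = 0.3622
  k = 2: (46 + 43)/127 = 89/127 = 0.7008
  k = 3: (46 + 43 + 38)/127 = 127/127 = 1

Summary (fraction, with percent):

explained: PC1 0.3622 (36.22%), PC2 0.3386 (33.86%), PC3 0.2992 (29.92%);  cumulative: 0.3622, 0.7008, 1


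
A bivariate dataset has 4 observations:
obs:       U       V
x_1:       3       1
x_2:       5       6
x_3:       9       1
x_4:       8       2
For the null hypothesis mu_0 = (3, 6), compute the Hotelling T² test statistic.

Step 1 — sample mean vector:
  mean(U) = (3 + 5 + 9 + 8) / 4 = 25/4 = 6.25
  mean(V) = (1 + 6 + 1 + 2) / 4 = 10/4 = 2.5
  x̄ = (6.25, 2.5),  deviation x̄ - mu_0 = (6.25, 2.5) - (3, 6) = (3.25, -3.5).

Step 2 — sample covariance matrix, S[i,j] = (1/(n-1)) · Σ_k (x_{k,i} - mean_i) · (x_{k,j} - mean_j), divisor n-1 = 3:
  S[U,U] = ((-3.25)·(-3.25) + (-1.25)·(-1.25) + (2.75)·(2.75) + (1.75)·(1.75)) / 3 = 22.75/3 = 7.5833
  S[U,V] = ((-3.25)·(-1.5) + (-1.25)·(3.5) + (2.75)·(-1.5) + (1.75)·(-0.5)) / 3 = -4.5/3 = -1.5
  S[V,V] = ((-1.5)·(-1.5) + (3.5)·(3.5) + (-1.5)·(-1.5) + (-0.5)·(-0.5)) / 3 = 17/3 = 5.6667
  S = [[7.5833, -1.5],
 [-1.5, 5.6667]].

Step 3 — invert S. det(S) = 7.5833·5.6667 - (-1.5)² = 40.7222.
  S^{-1} = (1/det) · [[d, -b], [-b, a]] = [[0.1392, 0.0368],
 [0.0368, 0.1862]].

Step 4 — quadratic form (x̄ - mu_0)^T · S^{-1} · (x̄ - mu_0):
  S^{-1} · (x̄ - mu_0) = (0.3233, -0.5321),
  (x̄ - mu_0)^T · [...] = (3.25)·(0.3233) + (-3.5)·(-0.5321) = 2.913.

Step 5 — scale by n: T² = 4 · 2.913 = 11.6521.

T² ≈ 11.6521


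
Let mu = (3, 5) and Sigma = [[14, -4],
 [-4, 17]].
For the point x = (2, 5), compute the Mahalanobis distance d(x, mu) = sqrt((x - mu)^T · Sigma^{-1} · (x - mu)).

Step 1 — centre the observation: (x - mu) = (-1, 0).

Step 2 — invert Sigma. det(Sigma) = 14·17 - (-4)² = 222.
  Sigma^{-1} = (1/det) · [[d, -b], [-b, a]] = [[0.0766, 0.018],
 [0.018, 0.0631]].

Step 3 — form the quadratic (x - mu)^T · Sigma^{-1} · (x - mu):
  Sigma^{-1} · (x - mu) = (-0.0766, -0.018).
  (x - mu)^T · [Sigma^{-1} · (x - mu)] = (-1)·(-0.0766) + (0)·(-0.018) = 0.0766.

Step 4 — take square root: d = √(0.0766) ≈ 0.2767.

d(x, mu) = √(0.0766) ≈ 0.2767


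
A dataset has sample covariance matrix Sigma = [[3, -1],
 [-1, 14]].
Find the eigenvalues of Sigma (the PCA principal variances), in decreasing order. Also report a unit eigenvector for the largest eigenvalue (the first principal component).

Step 1 — characteristic polynomial of 2×2 Sigma:
  det(Sigma - λI) = λ² - trace · λ + det = 0.
  trace = 3 + 14 = 17, det = 3·14 - (-1)² = 41.
Step 2 — discriminant:
  Δ = trace² - 4·det = 289 - 164 = 125.
Step 3 — eigenvalues:
  λ = (trace ± √Δ)/2 = (17 ± 11.1803)/2,
  λ_1 = 14.0902,  λ_2 = 2.9098.

Step 4 — unit eigenvector for λ_1: solve (Sigma - λ_1 I)v = 0. First row:
  (3 - 14.0902)·v_x + (-1)·v_y = 0, i.e. (-11.0902)·v_x + (-1)·v_y = 0,
  so v ∝ (b, λ_1 - a) = (-1, 11.0902); multiply by -1 so the first entry is positive: u = (1, -11.0902).
  ||u|| = √((1)² + (-11.0902)²) = √(123.9919) ≈ 11.1352,
  v_1 = u/||u|| ≈ (0.0898, -0.996) (||v_1|| = 1).

λ_1 = 14.0902,  λ_2 = 2.9098;  v_1 ≈ (0.0898, -0.996)


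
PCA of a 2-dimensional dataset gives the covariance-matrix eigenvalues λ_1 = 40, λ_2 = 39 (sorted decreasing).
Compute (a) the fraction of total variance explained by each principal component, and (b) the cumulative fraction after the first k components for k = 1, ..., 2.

Step 1 — total variance = trace(Sigma) = Σ λ_i = 40 + 39 = 79.

Step 2 — fraction explained by component i = λ_i / Σ λ:
  PC1: 40/79 = 0.5063
  PC2: 39/79 = 0.4937

Step 3 — cumulative fraction after k components = (λ_1 + ... + λ_k) / Σ λ:
  k = 1: 40/79 = 0.5063
  k = 2: (40 + 39)/79 = 79/79 = 1

Summary (fraction, with percent):

explained: PC1 0.5063 (50.63%), PC2 0.4937 (49.37%);  cumulative: 0.5063, 1


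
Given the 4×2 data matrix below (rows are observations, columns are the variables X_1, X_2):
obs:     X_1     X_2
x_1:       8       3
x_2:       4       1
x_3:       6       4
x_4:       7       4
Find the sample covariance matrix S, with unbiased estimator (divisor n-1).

Step 1 — column means:
  mean(X_1) = (8 + 4 + 6 + 7) / 4 = 25/4 = 6.25
  mean(X_2) = (3 + 1 + 4 + 4) / 4 = 12/4 = 3

Step 2 — sample covariance S[i,j] = (1/(n-1)) · Σ_k (x_{k,i} - mean_i) · (x_{k,j} - mean_j), with n-1 = 3.
  S[X_1,X_1] = ((1.75)·(1.75) + (-2.25)·(-2.25) + (-0.25)·(-0.25) + (0.75)·(0.75)) / 3 = 8.75/3 = 2.9167
  S[X_1,X_2] = ((1.75)·(0) + (-2.25)·(-2) + (-0.25)·(1) + (0.75)·(1)) / 3 = 5/3 = 1.6667
  S[X_2,X_2] = ((0)·(0) + (-2)·(-2) + (1)·(1) + (1)·(1)) / 3 = 6/3 = 2

S is symmetric (S[j,i] = S[i,j]). Assembling:

S = [[2.9167, 1.6667],
 [1.6667, 2]]


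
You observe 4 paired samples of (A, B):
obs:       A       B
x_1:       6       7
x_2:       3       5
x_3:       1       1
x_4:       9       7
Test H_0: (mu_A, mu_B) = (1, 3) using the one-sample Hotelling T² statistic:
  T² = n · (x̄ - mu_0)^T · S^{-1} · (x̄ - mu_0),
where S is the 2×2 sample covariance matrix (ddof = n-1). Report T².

Step 1 — sample mean vector:
  mean(A) = (6 + 3 + 1 + 9) / 4 = 19/4 = 4.75
  mean(B) = (7 + 5 + 1 + 7) / 4 = 20/4 = 5
  x̄ = (4.75, 5),  deviation x̄ - mu_0 = (4.75, 5) - (1, 3) = (3.75, 2).

Step 2 — sample covariance matrix, S[i,j] = (1/(n-1)) · Σ_k (x_{k,i} - mean_i) · (x_{k,j} - mean_j), divisor n-1 = 3:
  S[A,A] = ((1.25)·(1.25) + (-1.75)·(-1.75) + (-3.75)·(-3.75) + (4.25)·(4.25)) / 3 = 36.75/3 = 12.25
  S[A,B] = ((1.25)·(2) + (-1.75)·(0) + (-3.75)·(-4) + (4.25)·(2)) / 3 = 26/3 = 8.6667
  S[B,B] = ((2)·(2) + (0)·(0) + (-4)·(-4) + (2)·(2)) / 3 = 24/3 = 8
  S = [[12.25, 8.6667],
 [8.6667, 8]].

Step 3 — invert S. det(S) = 12.25·8 - (8.6667)² = 22.8889.
  S^{-1} = (1/det) · [[d, -b], [-b, a]] = [[0.3495, -0.3786],
 [-0.3786, 0.5352]].

Step 4 — quadratic form (x̄ - mu_0)^T · S^{-1} · (x̄ - mu_0):
  S^{-1} · (x̄ - mu_0) = (0.5534, -0.3495),
  (x̄ - mu_0)^T · [...] = (3.75)·(0.5534) + (2)·(-0.3495) = 1.3762.

Step 5 — scale by n: T² = 4 · 1.3762 = 5.5049.

T² ≈ 5.5049


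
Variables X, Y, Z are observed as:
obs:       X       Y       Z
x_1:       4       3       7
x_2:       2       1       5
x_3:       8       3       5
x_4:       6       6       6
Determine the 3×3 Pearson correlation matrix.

Step 1 — column means:
  mean(X) = (4 + 2 + 8 + 6) / 4 = 20/4 = 5
  mean(Y) = (3 + 1 + 3 + 6) / 4 = 13/4 = 3.25
  mean(Z) = (7 + 5 + 5 + 6) / 4 = 23/4 = 5.75

Step 2 — sample variances and covariances s[i,j] = (1/(n-1)) · Σ_k (x_{k,i} - mean_i) · (x_{k,j} - mean_j), with n-1 = 3:
  s[X,X] = ((-1)·(-1) + (-3)·(-3) + (3)·(3) + (1)·(1)) / 3 = 20/3 = 6.6667
  s[X,Y] = ((-1)·(-0.25) + (-3)·(-2.25) + (3)·(-0.25) + (1)·(2.75)) / 3 = 9/3 = 3
  s[X,Z] = ((-1)·(1.25) + (-3)·(-0.75) + (3)·(-0.75) + (1)·(0.25)) / 3 = -1/3 = -0.3333
  s[Y,Y] = ((-0.25)·(-0.25) + (-2.25)·(-2.25) + (-0.25)·(-0.25) + (2.75)·(2.75)) / 3 = 12.75/3 = 4.25
  s[Y,Z] = ((-0.25)·(1.25) + (-2.25)·(-0.75) + (-0.25)·(-0.75) + (2.75)·(0.25)) / 3 = 2.25/3 = 0.75
  s[Z,Z] = ((1.25)·(1.25) + (-0.75)·(-0.75) + (-0.75)·(-0.75) + (0.25)·(0.25)) / 3 = 2.75/3 = 0.9167
  Sample standard deviations s_i = √(s[i,i]):
  s(X) = √(6.6667) = 2.582
  s(Y) = √(4.25) = 2.0616
  s(Z) = √(0.9167) = 0.9574

Step 3 — r_{ij} = s_{ij} / (s_i · s_j):
  r[X,X] = 1 (diagonal).
  r[X,Y] = 3 / (2.582 · 2.0616) = 3 / 5.3229 = 0.5636
  r[X,Z] = -0.3333 / (2.582 · 0.9574) = -0.3333 / 2.4721 = -0.1348
  r[Y,Y] = 1 (diagonal).
  r[Y,Z] = 0.75 / (2.0616 · 0.9574) = 0.75 / 1.9738 = 0.38
  r[Z,Z] = 1 (diagonal).

R is symmetric with unit diagonal. Assembling:

R = [[1, 0.5636, -0.1348],
 [0.5636, 1, 0.38],
 [-0.1348, 0.38, 1]]


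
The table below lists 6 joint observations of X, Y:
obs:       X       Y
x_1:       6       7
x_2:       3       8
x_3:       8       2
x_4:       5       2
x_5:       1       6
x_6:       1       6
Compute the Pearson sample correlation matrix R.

Step 1 — column means:
  mean(X) = (6 + 3 + 8 + 5 + 1 + 1) / 6 = 24/6 = 4
  mean(Y) = (7 + 8 + 2 + 2 + 6 + 6) / 6 = 31/6 = 5.1667

Step 2 — sample variances and covariances s[i,j] = (1/(n-1)) · Σ_k (x_{k,i} - mean_i) · (x_{k,j} - mean_j), with n-1 = 5:
  s[X,X] = ((2)·(2) + (-1)·(-1) + (4)·(4) + (1)·(1) + (-3)·(-3) + (-3)·(-3)) / 5 = 40/5 = 8
  s[X,Y] = ((2)·(1.8333) + (-1)·(2.8333) + (4)·(-3.1667) + (1)·(-3.1667) + (-3)·(0.8333) + (-3)·(0.8333)) / 5 = -20/5 = -4
  s[Y,Y] = ((1.8333)·(1.8333) + (2.8333)·(2.8333) + (-3.1667)·(-3.1667) + (-3.1667)·(-3.1667) + (0.8333)·(0.8333) + (0.8333)·(0.8333)) / 5 = 32.8333/5 = 6.5667
  Sample standard deviations s_i = √(s[i,i]):
  s(X) = √(8) = 2.8284
  s(Y) = √(6.5667) = 2.5626

Step 3 — r_{ij} = s_{ij} / (s_i · s_j):
  r[X,X] = 1 (diagonal).
  r[X,Y] = -4 / (2.8284 · 2.5626) = -4 / 7.248 = -0.5519
  r[Y,Y] = 1 (diagonal).

R is symmetric with unit diagonal. Assembling:

R = [[1, -0.5519],
 [-0.5519, 1]]


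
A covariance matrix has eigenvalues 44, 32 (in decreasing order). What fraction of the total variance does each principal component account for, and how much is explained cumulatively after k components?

Step 1 — total variance = trace(Sigma) = Σ λ_i = 44 + 32 = 76.

Step 2 — fraction explained by component i = λ_i / Σ λ:
  PC1: 44/76 = 0.5789
  PC2: 32/76 = 0.4211

Step 3 — cumulative fraction after k components = (λ_1 + ... + λ_k) / Σ λ:
  k = 1: 44/76 = 0.5789
  k = 2: (44 + 32)/76 = 76/76 = 1

Summary (fraction, with percent):

explained: PC1 0.5789 (57.89%), PC2 0.4211 (42.11%);  cumulative: 0.5789, 1


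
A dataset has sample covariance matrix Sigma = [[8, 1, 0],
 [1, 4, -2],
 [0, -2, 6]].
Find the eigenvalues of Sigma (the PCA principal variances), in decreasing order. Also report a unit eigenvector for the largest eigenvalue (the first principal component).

Step 1 — characteristic polynomial p(λ) = det(λI - Sigma) = λ³ - tr·λ² + c_1·λ - det, where tr = trace, c_1 = sum of the principal 2×2 minors, det = det(Sigma):
  tr = 8 + 4 + 6 = 18,
  c_1 = (8·4 - (1)²) + (8·6 - (0)²) + (4·6 - (-2)²) = 31 + 48 + 20 = 99,
  det = 8·(4·6 - (-2)²) - (1)·((1)·6 - (-2)·(0)) + (0)·((1)·(-2) - 4·(0)) = 8·(20) - (1)·(6) + (0)·(-2) = 154.
  So p(λ) = λ³ - 18λ² + 99λ - 154.
Step 2 — look for an integer root (rational root theorem: any rational root is an integer divisor of 154). Testing λ = 7:
  p(7) = 343 - 882 + 693 - 154 = 0  ✓
  Dividing out (λ - 7): p(λ) = (λ - 7)(λ² - 11λ + 22).
Step 3 — remaining eigenvalues from the quadratic λ² - 11λ + 22 = 0:
  Δ = 11² - 4·22 = 121 - 88 = 33,  λ = (11 ± √33)/2 = (11 ± 5.7446)/2 ≈ 8.3723 or 2.6277.
  Sorted: λ_1 = 8.3723,  λ_2 = 7,  λ_3 = 2.6277  (check: sum = 18 = tr ✓).

Step 4 — unit eigenvector for λ_1 ≈ 8.3723: v spans the null space of (Sigma - λ_1 I), whose rows are
  r_1 = (-0.3723, 1, 0),  r_2 = (1, -4.3723, -2),  r_3 = (0, -2, -2.3723).
  v is orthogonal to every row, so take v ∝ r_1 × r_2 = ((1)·(-2) - (0)·(-4.3723), (0)·(1) - (-0.3723)·(-2), (-0.3723)·(-4.3723) - (1)·(1)) ≈ (-2, -0.7446, 0.6277).
  Rescale (multiply by -1 so the first nonzero entry is positive): u = (2, 0.7446, -0.6277).
  ||u|| = √((2)² + (0.7446)² + (-0.6277)²) = √(4.9484) ≈ 2.2245,  v_1 = u/||u|| ≈ (0.8991, 0.3347, -0.2822) (||v_1|| = 1).

λ_1 = 8.3723,  λ_2 = 7,  λ_3 = 2.6277;  v_1 ≈ (0.8991, 0.3347, -0.2822)


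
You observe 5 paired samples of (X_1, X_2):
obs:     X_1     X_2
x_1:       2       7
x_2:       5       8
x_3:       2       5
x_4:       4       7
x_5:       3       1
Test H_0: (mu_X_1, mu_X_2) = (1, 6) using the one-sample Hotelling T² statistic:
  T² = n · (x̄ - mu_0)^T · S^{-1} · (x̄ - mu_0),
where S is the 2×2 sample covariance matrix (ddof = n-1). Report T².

Step 1 — sample mean vector:
  mean(X_1) = (2 + 5 + 2 + 4 + 3) / 5 = 16/5 = 3.2
  mean(X_2) = (7 + 8 + 5 + 7 + 1) / 5 = 28/5 = 5.6
  x̄ = (3.2, 5.6),  deviation x̄ - mu_0 = (3.2, 5.6) - (1, 6) = (2.2, -0.4).

Step 2 — sample covariance matrix, S[i,j] = (1/(n-1)) · Σ_k (x_{k,i} - mean_i) · (x_{k,j} - mean_j), divisor n-1 = 4:
  S[X_1,X_1] = ((-1.2)·(-1.2) + (1.8)·(1.8) + (-1.2)·(-1.2) + (0.8)·(0.8) + (-0.2)·(-0.2)) / 4 = 6.8/4 = 1.7
  S[X_1,X_2] = ((-1.2)·(1.4) + (1.8)·(2.4) + (-1.2)·(-0.6) + (0.8)·(1.4) + (-0.2)·(-4.6)) / 4 = 5.4/4 = 1.35
  S[X_2,X_2] = ((1.4)·(1.4) + (2.4)·(2.4) + (-0.6)·(-0.6) + (1.4)·(1.4) + (-4.6)·(-4.6)) / 4 = 31.2/4 = 7.8
  S = [[1.7, 1.35],
 [1.35, 7.8]].

Step 3 — invert S. det(S) = 1.7·7.8 - (1.35)² = 11.4375.
  S^{-1} = (1/det) · [[d, -b], [-b, a]] = [[0.682, -0.118],
 [-0.118, 0.1486]].

Step 4 — quadratic form (x̄ - mu_0)^T · S^{-1} · (x̄ - mu_0):
  S^{-1} · (x̄ - mu_0) = (1.5475, -0.3191),
  (x̄ - mu_0)^T · [...] = (2.2)·(1.5475) + (-0.4)·(-0.3191) = 3.5322.

Step 5 — scale by n: T² = 5 · 3.5322 = 17.6612.

T² ≈ 17.6612


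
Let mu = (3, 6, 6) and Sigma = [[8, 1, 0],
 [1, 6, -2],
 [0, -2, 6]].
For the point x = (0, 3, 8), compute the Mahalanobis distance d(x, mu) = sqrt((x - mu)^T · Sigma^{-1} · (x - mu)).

Step 1 — centre the observation: (x - mu) = (-3, -3, 2).

Step 2 — invert Sigma (cofactor / det for 3×3, or solve directly):
  Sigma^{-1} = [[0.128, -0.024, -0.008],
 [-0.024, 0.192, 0.064],
 [-0.008, 0.064, 0.188]].

Step 3 — form the quadratic (x - mu)^T · Sigma^{-1} · (x - mu):
  Sigma^{-1} · (x - mu) = (-0.328, -0.376, 0.208).
  (x - mu)^T · [Sigma^{-1} · (x - mu)] = (-3)·(-0.328) + (-3)·(-0.376) + (2)·(0.208) = 2.528.

Step 4 — take square root: d = √(2.528) ≈ 1.59.

d(x, mu) = √(2.528) ≈ 1.59


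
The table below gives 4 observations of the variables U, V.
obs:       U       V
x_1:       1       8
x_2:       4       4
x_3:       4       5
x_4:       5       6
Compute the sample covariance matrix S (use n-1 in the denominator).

Step 1 — column means:
  mean(U) = (1 + 4 + 4 + 5) / 4 = 14/4 = 3.5
  mean(V) = (8 + 4 + 5 + 6) / 4 = 23/4 = 5.75

Step 2 — sample covariance S[i,j] = (1/(n-1)) · Σ_k (x_{k,i} - mean_i) · (x_{k,j} - mean_j), with n-1 = 3.
  S[U,U] = ((-2.5)·(-2.5) + (0.5)·(0.5) + (0.5)·(0.5) + (1.5)·(1.5)) / 3 = 9/3 = 3
  S[U,V] = ((-2.5)·(2.25) + (0.5)·(-1.75) + (0.5)·(-0.75) + (1.5)·(0.25)) / 3 = -6.5/3 = -2.1667
  S[V,V] = ((2.25)·(2.25) + (-1.75)·(-1.75) + (-0.75)·(-0.75) + (0.25)·(0.25)) / 3 = 8.75/3 = 2.9167

S is symmetric (S[j,i] = S[i,j]). Assembling:

S = [[3, -2.1667],
 [-2.1667, 2.9167]]


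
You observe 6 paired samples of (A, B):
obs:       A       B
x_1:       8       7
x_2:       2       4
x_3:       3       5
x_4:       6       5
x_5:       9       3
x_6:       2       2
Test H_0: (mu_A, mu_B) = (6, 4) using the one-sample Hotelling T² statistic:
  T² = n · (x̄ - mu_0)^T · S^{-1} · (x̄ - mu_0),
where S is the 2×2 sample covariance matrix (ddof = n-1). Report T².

Step 1 — sample mean vector:
  mean(A) = (8 + 2 + 3 + 6 + 9 + 2) / 6 = 30/6 = 5
  mean(B) = (7 + 4 + 5 + 5 + 3 + 2) / 6 = 26/6 = 4.3333
  x̄ = (5, 4.3333),  deviation x̄ - mu_0 = (5, 4.3333) - (6, 4) = (-1, 0.3333).

Step 2 — sample covariance matrix, S[i,j] = (1/(n-1)) · Σ_k (x_{k,i} - mean_i) · (x_{k,j} - mean_j), divisor n-1 = 5:
  S[A,A] = ((3)·(3) + (-3)·(-3) + (-2)·(-2) + (1)·(1) + (4)·(4) + (-3)·(-3)) / 5 = 48/5 = 9.6
  S[A,B] = ((3)·(2.6667) + (-3)·(-0.3333) + (-2)·(0.6667) + (1)·(0.6667) + (4)·(-1.3333) + (-3)·(-2.3333)) / 5 = 10/5 = 2
  S[B,B] = ((2.6667)·(2.6667) + (-0.3333)·(-0.3333) + (0.6667)·(0.6667) + (0.6667)·(0.6667) + (-1.3333)·(-1.3333) + (-2.3333)·(-2.3333)) / 5 = 15.3333/5 = 3.0667
  S = [[9.6, 2],
 [2, 3.0667]].

Step 3 — invert S. det(S) = 9.6·3.0667 - (2)² = 25.44.
  S^{-1} = (1/det) · [[d, -b], [-b, a]] = [[0.1205, -0.0786],
 [-0.0786, 0.3774]].

Step 4 — quadratic form (x̄ - mu_0)^T · S^{-1} · (x̄ - mu_0):
  S^{-1} · (x̄ - mu_0) = (-0.1468, 0.2044),
  (x̄ - mu_0)^T · [...] = (-1)·(-0.1468) + (0.3333)·(0.2044) = 0.2149.

Step 5 — scale by n: T² = 6 · 0.2149 = 1.2893.

T² ≈ 1.2893


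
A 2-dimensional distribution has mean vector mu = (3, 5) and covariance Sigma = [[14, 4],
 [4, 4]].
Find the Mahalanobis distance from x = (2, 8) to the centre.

Step 1 — centre the observation: (x - mu) = (-1, 3).

Step 2 — invert Sigma. det(Sigma) = 14·4 - (4)² = 40.
  Sigma^{-1} = (1/det) · [[d, -b], [-b, a]] = [[0.1, -0.1],
 [-0.1, 0.35]].

Step 3 — form the quadratic (x - mu)^T · Sigma^{-1} · (x - mu):
  Sigma^{-1} · (x - mu) = (-0.4, 1.15).
  (x - mu)^T · [Sigma^{-1} · (x - mu)] = (-1)·(-0.4) + (3)·(1.15) = 3.85.

Step 4 — take square root: d = √(3.85) ≈ 1.9621.

d(x, mu) = √(3.85) ≈ 1.9621


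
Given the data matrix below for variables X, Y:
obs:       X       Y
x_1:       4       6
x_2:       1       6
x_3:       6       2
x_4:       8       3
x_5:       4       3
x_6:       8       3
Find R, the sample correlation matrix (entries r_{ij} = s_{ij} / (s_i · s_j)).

Step 1 — column means:
  mean(X) = (4 + 1 + 6 + 8 + 4 + 8) / 6 = 31/6 = 5.1667
  mean(Y) = (6 + 6 + 2 + 3 + 3 + 3) / 6 = 23/6 = 3.8333

Step 2 — sample variances and covariances s[i,j] = (1/(n-1)) · Σ_k (x_{k,i} - mean_i) · (x_{k,j} - mean_j), with n-1 = 5:
  s[X,X] = ((-1.1667)·(-1.1667) + (-4.1667)·(-4.1667) + (0.8333)·(0.8333) + (2.8333)·(2.8333) + (-1.1667)·(-1.1667) + (2.8333)·(2.8333)) / 5 = 36.8333/5 = 7.3667
  s[X,Y] = ((-1.1667)·(2.1667) + (-4.1667)·(2.1667) + (0.8333)·(-1.8333) + (2.8333)·(-0.8333) + (-1.1667)·(-0.8333) + (2.8333)·(-0.8333)) / 5 = -16.8333/5 = -3.3667
  s[Y,Y] = ((2.1667)·(2.1667) + (2.1667)·(2.1667) + (-1.8333)·(-1.8333) + (-0.8333)·(-0.8333) + (-0.8333)·(-0.8333) + (-0.8333)·(-0.8333)) / 5 = 14.8333/5 = 2.9667
  Sample standard deviations s_i = √(s[i,i]):
  s(X) = √(7.3667) = 2.7142
  s(Y) = √(2.9667) = 1.7224

Step 3 — r_{ij} = s_{ij} / (s_i · s_j):
  r[X,X] = 1 (diagonal).
  r[X,Y] = -3.3667 / (2.7142 · 1.7224) = -3.3667 / 4.6749 = -0.7202
  r[Y,Y] = 1 (diagonal).

R is symmetric with unit diagonal. Assembling:

R = [[1, -0.7202],
 [-0.7202, 1]]


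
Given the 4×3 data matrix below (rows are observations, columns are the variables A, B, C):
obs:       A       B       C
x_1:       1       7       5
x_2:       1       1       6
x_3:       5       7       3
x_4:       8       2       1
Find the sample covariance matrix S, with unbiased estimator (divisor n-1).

Step 1 — column means:
  mean(A) = (1 + 1 + 5 + 8) / 4 = 15/4 = 3.75
  mean(B) = (7 + 1 + 7 + 2) / 4 = 17/4 = 4.25
  mean(C) = (5 + 6 + 3 + 1) / 4 = 15/4 = 3.75

Step 2 — sample covariance S[i,j] = (1/(n-1)) · Σ_k (x_{k,i} - mean_i) · (x_{k,j} - mean_j), with n-1 = 3.
  S[A,A] = ((-2.75)·(-2.75) + (-2.75)·(-2.75) + (1.25)·(1.25) + (4.25)·(4.25)) / 3 = 34.75/3 = 11.5833
  S[A,B] = ((-2.75)·(2.75) + (-2.75)·(-3.25) + (1.25)·(2.75) + (4.25)·(-2.25)) / 3 = -4.75/3 = -1.5833
  S[A,C] = ((-2.75)·(1.25) + (-2.75)·(2.25) + (1.25)·(-0.75) + (4.25)·(-2.75)) / 3 = -22.25/3 = -7.4167
  S[B,B] = ((2.75)·(2.75) + (-3.25)·(-3.25) + (2.75)·(2.75) + (-2.25)·(-2.25)) / 3 = 30.75/3 = 10.25
  S[B,C] = ((2.75)·(1.25) + (-3.25)·(2.25) + (2.75)·(-0.75) + (-2.25)·(-2.75)) / 3 = 0.25/3 = 0.0833
  S[C,C] = ((1.25)·(1.25) + (2.25)·(2.25) + (-0.75)·(-0.75) + (-2.75)·(-2.75)) / 3 = 14.75/3 = 4.9167

S is symmetric (S[j,i] = S[i,j]). Assembling:

S = [[11.5833, -1.5833, -7.4167],
 [-1.5833, 10.25, 0.0833],
 [-7.4167, 0.0833, 4.9167]]
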